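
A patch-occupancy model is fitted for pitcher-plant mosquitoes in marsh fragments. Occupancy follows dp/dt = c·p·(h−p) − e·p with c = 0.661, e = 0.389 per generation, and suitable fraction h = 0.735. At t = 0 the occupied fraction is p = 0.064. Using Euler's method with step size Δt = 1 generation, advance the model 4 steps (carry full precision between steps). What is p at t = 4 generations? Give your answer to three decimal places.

0.078

Update rule: p ← p + [c·p·(h−p) − e·p]·Δt with Δt = 1.
  1  |  dp/dt·Δt = +0.003490  |  p_1 = 0.067490
  2  |  dp/dt·Δt = +0.003525  |  p_2 = 0.071015
  3  |  dp/dt·Δt = +0.003543  |  p_3 = 0.074558
  4  |  dp/dt·Δt = +0.003545  |  p_4 = 0.078103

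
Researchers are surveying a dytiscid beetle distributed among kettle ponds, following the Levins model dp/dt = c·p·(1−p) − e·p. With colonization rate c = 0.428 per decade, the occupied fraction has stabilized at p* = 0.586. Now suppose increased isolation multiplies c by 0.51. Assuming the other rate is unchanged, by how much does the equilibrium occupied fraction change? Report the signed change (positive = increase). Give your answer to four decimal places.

Balance c(1−p*) = e gives e = 0.428×(1 − 0.58600) = 0.17719.
New p* = 1 − e/c = 1 − 0.17719/0.21828 = 0.18824.
Δp* = 0.18824 − 0.58600 = -0.39776.

-0.3978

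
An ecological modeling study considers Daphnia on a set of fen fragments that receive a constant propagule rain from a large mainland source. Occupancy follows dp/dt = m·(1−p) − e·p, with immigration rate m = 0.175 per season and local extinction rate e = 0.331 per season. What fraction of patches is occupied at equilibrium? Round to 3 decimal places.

0.346

Setting dp/dt = 0: m − m·p* = e·p*, so m = (m+e)·p*.
p* = m/(m+e) = 0.175/(0.175+0.331) = 0.175/0.5060 = 0.3458.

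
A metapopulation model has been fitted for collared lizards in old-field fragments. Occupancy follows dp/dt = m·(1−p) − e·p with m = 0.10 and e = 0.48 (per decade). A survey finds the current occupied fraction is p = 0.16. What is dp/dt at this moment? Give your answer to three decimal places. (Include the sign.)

0.007

Colonization term: m·(1−p) = 0.10×0.8400 = 0.08400.
Extinction term: e·p = 0.07680.
dp/dt = 0.08400 − 0.07680 = 0.00720.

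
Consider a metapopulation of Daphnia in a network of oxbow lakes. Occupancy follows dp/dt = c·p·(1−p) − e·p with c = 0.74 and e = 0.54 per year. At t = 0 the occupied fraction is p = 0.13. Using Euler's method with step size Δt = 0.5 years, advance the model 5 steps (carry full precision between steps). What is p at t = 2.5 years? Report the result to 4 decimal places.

Update rule: p ← p + [c·p·(1−p) − e·p]·Δt with Δt = 0.5.
  1  |  dp/dt·Δt = +0.006747  |  p_1 = 0.136747
  2  |  dp/dt·Δt = +0.006756  |  p_2 = 0.143503
  3  |  dp/dt·Δt = +0.006731  |  p_3 = 0.150234
  4  |  dp/dt·Δt = +0.006672  |  p_4 = 0.156906
  5  |  dp/dt·Δt = +0.006581  |  p_5 = 0.163487

0.1635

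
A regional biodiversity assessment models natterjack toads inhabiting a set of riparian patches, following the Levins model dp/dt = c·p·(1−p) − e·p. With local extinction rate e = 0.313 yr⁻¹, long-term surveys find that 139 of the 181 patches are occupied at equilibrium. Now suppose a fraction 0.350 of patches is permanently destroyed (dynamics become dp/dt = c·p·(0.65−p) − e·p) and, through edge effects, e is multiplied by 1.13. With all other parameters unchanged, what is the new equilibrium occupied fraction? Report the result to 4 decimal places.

Observed p* = 139/181 = 0.76796.
Balance c(1−p*) = e gives c = e/(1 − 0.76796) = 0.313/0.23204 = 1.34891.
New p* = 0.65 − e/c = 0.65 − 0.35369/1.34891 = 0.38780.

0.3878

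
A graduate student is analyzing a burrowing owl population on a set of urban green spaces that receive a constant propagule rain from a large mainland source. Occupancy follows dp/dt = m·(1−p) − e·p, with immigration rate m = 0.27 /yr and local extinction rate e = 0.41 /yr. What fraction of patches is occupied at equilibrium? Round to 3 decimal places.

0.397

Setting dp/dt = 0: m − m·p* = e·p*, so m = (m+e)·p*.
p* = m/(m+e) = 0.27/(0.27+0.41) = 0.27/0.6800 = 0.3971.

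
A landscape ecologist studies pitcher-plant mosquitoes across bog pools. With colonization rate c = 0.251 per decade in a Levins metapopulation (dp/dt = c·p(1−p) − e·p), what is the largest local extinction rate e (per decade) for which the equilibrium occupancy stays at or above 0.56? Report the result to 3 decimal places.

0.110

1 − e/c ≥ 0.56 ⇒ e ≤ c(1 − 0.56) = 0.251 × 0.4400.
e_max = 0.1104.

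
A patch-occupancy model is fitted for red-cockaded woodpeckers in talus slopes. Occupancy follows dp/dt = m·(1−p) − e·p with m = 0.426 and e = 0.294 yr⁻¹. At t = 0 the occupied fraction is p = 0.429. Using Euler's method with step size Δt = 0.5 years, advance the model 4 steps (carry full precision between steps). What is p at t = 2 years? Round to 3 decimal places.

Update rule: p ← p + [m·(1−p) − e·p]·Δt with Δt = 0.5.
p: 0.42900 → 0.48756  (Δp = +0.05856)
p: 0.48756 → 0.52504  (Δp = +0.03748)
p: 0.52504 → 0.54902  (Δp = +0.02399)
p: 0.54902 → 0.56438  (Δp = +0.01535)

0.564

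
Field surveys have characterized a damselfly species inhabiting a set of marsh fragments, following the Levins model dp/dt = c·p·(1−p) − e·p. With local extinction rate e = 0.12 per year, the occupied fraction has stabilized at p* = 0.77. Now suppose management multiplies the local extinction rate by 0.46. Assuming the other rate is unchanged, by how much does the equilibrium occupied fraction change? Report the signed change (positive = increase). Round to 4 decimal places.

Balance c(1−p*) = e gives c = e/(1 − 0.77000) = 0.12/0.23000 = 0.52174.
New p* = 1 − e/c = 1 − 0.05520/0.52174 = 0.89420.
Δp* = 0.89420 − 0.77000 = +0.12420.

0.1242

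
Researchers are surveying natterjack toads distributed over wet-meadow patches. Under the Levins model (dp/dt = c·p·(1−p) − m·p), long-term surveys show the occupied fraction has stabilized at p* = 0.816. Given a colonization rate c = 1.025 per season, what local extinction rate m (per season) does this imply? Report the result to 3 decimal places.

0.189

At equilibrium c(1−p*) = m.
m = 1.025 × (1 − 0.816) = 1.025 × 0.1840 = 0.1886.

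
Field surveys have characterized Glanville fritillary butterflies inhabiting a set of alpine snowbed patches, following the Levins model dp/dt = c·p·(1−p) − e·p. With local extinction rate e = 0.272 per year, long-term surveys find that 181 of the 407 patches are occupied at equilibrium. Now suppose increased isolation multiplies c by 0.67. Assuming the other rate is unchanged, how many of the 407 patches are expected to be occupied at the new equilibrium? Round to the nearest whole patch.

70

Observed p* = 181/407 = 0.44472.
Balance c(1−p*) = e gives c = e/(1 − 0.44472) = 0.272/0.55528 = 0.48984.
New p* = 1 − e/c = 1 − 0.27200/0.32819 = 0.17121.
Expected occupied = 407 × 0.17121 = 69.68 ≈ 70.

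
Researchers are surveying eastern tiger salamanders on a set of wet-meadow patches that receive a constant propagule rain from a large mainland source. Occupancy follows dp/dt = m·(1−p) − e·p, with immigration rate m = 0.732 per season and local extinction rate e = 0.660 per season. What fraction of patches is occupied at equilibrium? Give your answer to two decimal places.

0.53

At equilibrium the propagule rain into empty patches balances local extinction: m(1−p*) = e·p*.
p* = m/(m+e) = 0.732/(0.732+0.660) = 0.732/1.3920 = 0.5259.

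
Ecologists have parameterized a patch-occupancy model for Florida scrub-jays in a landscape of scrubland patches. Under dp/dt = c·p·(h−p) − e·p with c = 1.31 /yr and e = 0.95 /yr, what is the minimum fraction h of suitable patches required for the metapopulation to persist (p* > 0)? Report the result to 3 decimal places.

0.725

p* = h − e/c is positive only when h > e/c.
h_min = e/c = 0.95/1.31 = 0.7252.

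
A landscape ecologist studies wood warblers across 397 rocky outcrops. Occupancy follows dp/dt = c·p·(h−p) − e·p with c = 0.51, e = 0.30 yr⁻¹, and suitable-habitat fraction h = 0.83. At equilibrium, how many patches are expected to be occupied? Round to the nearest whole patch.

96

p* = h − e/c = 0.83 − 0.5882 = 0.2418.
Expected occupied patches = N × p* = 397 × 0.2418 = 95.98 ≈ 96.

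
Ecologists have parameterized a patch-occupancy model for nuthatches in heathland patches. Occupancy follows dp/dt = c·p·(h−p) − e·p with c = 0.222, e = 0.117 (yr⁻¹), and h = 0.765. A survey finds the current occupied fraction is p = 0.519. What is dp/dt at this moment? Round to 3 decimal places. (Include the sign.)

-0.032

Colonization term: c·p·(h−p) = 0.222×0.519×0.2460 = 0.02834.
Extinction term: e·p = 0.06072.
dp/dt = 0.02834 − 0.06072 = -0.03238.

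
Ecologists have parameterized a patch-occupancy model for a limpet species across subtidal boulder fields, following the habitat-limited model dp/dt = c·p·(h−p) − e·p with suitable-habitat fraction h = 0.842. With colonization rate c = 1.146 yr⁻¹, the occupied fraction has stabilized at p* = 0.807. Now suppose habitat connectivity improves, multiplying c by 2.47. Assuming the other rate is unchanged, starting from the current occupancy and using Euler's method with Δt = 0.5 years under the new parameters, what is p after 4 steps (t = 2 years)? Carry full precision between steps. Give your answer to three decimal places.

Balance c(h−p*) = e gives e = 1.146×(0.842 − 0.80700) = 0.04011.
Starting from p₀ = 0.80700; update p ← p + (dp/dt)·Δt with the new parameters.
step 1: Δp = +0.02379, p = 0.83079
step 2: Δp = -0.00348, p = 0.82731
step 3: Δp = +0.00061, p = 0.82792
step 4: Δp = -0.00010, p = 0.82781

0.828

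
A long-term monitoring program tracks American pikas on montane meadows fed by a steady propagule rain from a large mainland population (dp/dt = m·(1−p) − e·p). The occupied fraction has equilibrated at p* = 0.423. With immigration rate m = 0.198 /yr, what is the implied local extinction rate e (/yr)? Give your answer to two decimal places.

At equilibrium m(1−p*) = e·p*, so e = m(1−p*)/p*.
e = 0.198 × 0.5770 / 0.423 = 0.2701.

0.27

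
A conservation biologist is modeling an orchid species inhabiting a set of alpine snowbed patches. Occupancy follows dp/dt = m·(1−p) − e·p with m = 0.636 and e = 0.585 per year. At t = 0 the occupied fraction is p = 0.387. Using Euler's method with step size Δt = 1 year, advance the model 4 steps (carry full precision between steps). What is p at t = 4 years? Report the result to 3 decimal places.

0.521

Update rule: p ← p + [m·(1−p) − e·p]·Δt with Δt = 1.
step 1: Δp = +0.16347, p = 0.55047
step 2: Δp = -0.03613, p = 0.51435
step 3: Δp = +0.00798, p = 0.52233
step 4: Δp = -0.00176, p = 0.52057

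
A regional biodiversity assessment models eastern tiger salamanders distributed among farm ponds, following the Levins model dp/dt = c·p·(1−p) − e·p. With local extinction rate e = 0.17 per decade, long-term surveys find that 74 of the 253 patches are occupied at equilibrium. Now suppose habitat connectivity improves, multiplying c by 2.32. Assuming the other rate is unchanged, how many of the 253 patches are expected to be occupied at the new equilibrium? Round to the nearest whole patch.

Observed p* = 74/253 = 0.29249.
Balance c(1−p*) = e gives c = e/(1 − 0.29249) = 0.17/0.70751 = 0.24028.
New p* = 1 − e/c = 1 − 0.17000/0.55745 = 0.69504.
Expected occupied = 253 × 0.69504 = 175.85 ≈ 176.

176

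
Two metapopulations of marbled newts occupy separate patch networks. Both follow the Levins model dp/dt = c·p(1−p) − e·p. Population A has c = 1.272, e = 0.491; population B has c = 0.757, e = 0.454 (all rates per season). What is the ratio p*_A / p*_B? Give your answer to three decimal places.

1.534

A: p*_A = 1 − 0.491/1.272 = 0.6140.
B: p*_B = 1 − 0.454/0.757 = 0.4003.
p*_A / p*_B = 0.6140/0.4003 = 1.5340.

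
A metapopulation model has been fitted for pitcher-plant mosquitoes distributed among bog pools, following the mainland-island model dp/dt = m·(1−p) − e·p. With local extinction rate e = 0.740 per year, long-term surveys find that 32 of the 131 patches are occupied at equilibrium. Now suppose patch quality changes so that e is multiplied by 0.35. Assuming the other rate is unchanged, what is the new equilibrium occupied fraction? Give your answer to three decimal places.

Observed p* = 32/131 = 0.24427.
Balance m(1−p*) = e·p* gives m = e·p*/(1−p*) = 0.740×0.24427/0.75573 = 0.23919.
New p* = m/(m+e) = 0.23919/(0.23919+0.25900) = 0.48012.

0.480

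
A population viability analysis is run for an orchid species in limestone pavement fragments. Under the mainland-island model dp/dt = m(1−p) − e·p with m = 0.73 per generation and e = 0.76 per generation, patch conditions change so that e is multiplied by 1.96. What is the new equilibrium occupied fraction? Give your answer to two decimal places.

0.33

Before: p* = 0.73/(0.73+0.76) = 0.4899.
After: m = 0.73, e = 1.4896; p* = 0.73/2.2196 = 0.3289.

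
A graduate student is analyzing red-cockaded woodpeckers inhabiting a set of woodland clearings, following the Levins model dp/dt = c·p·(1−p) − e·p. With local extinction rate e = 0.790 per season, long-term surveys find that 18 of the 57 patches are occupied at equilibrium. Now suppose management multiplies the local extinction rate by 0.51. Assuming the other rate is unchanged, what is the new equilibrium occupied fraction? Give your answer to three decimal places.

Observed p* = 18/57 = 0.31579.
Balance c(1−p*) = e gives c = e/(1 − 0.31579) = 0.790/0.68421 = 1.15462.
New p* = 1 − e/c = 1 − 0.40290/1.15462 = 0.65105.

0.651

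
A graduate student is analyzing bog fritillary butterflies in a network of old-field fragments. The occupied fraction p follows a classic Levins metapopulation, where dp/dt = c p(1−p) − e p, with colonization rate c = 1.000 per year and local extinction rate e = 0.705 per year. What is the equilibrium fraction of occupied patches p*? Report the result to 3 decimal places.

0.295

Setting dp/dt = 0 and dividing through by p* gives c·(1−p*) = e.
So p* = 1 − e/c = 1 − 0.705/1.000 = 1 − 0.7050 = 0.2950.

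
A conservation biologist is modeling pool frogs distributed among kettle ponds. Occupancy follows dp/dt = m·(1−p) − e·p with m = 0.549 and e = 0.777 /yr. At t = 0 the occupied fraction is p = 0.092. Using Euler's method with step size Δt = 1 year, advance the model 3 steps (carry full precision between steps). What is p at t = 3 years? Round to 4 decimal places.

Update rule: p ← p + [m·(1−p) − e·p]·Δt with Δt = 1.
p: 0.09200 → 0.51901  (Δp = +0.42701)
p: 0.51901 → 0.37980  (Δp = -0.13920)
p: 0.37980 → 0.42518  (Δp = +0.04538)

0.4252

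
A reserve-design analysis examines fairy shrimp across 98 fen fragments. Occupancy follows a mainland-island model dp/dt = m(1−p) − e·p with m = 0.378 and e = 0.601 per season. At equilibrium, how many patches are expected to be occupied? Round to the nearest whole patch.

p* = m/(m+e) = 0.378/0.9790 = 0.3861.
Expected occupied patches = N × p* = 98 × 0.3861 = 37.84 ≈ 38.

38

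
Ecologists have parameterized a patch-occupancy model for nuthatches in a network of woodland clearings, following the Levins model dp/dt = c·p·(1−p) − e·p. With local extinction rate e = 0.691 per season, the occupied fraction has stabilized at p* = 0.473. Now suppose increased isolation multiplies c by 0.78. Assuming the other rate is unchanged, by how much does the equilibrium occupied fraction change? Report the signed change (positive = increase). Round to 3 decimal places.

-0.149

Balance c(1−p*) = e gives c = e/(1 − 0.47300) = 0.691/0.52700 = 1.31120.
New p* = 1 − e/c = 1 − 0.69100/1.02274 = 0.32436.
Δp* = 0.32436 − 0.47300 = -0.14864.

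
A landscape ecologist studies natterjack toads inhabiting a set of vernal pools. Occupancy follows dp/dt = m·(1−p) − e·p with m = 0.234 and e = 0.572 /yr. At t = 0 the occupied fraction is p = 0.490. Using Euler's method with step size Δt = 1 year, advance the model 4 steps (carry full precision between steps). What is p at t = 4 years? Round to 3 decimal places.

0.291

Update rule: p ← p + [m·(1−p) − e·p]·Δt with Δt = 1.
step 1: Δp = -0.16094, p = 0.32906
step 2: Δp = -0.03122, p = 0.29784
step 3: Δp = -0.00606, p = 0.29178
step 4: Δp = -0.00118, p = 0.29061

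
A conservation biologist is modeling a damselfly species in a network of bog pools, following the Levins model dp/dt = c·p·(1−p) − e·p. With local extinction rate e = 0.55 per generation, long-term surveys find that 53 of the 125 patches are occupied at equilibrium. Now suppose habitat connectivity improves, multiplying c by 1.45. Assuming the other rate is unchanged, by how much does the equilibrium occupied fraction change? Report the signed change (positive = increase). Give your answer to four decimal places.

0.1788

Observed p* = 53/125 = 0.42400.
Balance c(1−p*) = e gives c = e/(1 − 0.42400) = 0.55/0.57600 = 0.95486.
New p* = 1 − e/c = 1 − 0.55000/1.38455 = 0.60276.
Δp* = 0.60276 − 0.42400 = +0.17876.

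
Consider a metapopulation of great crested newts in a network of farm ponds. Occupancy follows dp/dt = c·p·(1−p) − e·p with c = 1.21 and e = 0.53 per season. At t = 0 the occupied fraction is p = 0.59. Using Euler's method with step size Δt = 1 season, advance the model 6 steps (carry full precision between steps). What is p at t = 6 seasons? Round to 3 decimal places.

0.562

Update rule: p ← p + [c·p·(1−p) − e·p]·Δt with Δt = 1.
  1  |  dp/dt·Δt = -0.020001  |  p_1 = 0.569999
  2  |  dp/dt·Δt = -0.005528  |  p_2 = 0.564471
  3  |  dp/dt·Δt = -0.001699  |  p_3 = 0.562772
  4  |  dp/dt·Δt = -0.000537  |  p_4 = 0.562235
  5  |  dp/dt·Δt = -0.000171  |  p_5 = 0.562064
  6  |  dp/dt·Δt = -0.000055  |  p_6 = 0.562009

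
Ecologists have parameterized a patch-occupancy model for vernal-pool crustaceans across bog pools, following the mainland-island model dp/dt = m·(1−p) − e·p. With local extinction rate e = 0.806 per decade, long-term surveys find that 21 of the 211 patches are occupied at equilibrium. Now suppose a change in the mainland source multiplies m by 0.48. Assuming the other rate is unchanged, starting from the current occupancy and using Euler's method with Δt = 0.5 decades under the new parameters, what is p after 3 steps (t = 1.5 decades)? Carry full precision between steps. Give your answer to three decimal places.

Observed p* = 21/211 = 0.09953.
Balance m(1−p*) = e·p* gives m = e·p*/(1−p*) = 0.806×0.09953/0.90047 = 0.08908.
Starting from p₀ = 0.09953; update p ← p + (dp/dt)·Δt with the new parameters.
t = 0.5: p = 0.09953 + (-0.02086) = 0.07867
t = 1: p = 0.07867 + (-0.01201) = 0.06666
t = 1.5: p = 0.06666 + (-0.00691) = 0.05975

0.060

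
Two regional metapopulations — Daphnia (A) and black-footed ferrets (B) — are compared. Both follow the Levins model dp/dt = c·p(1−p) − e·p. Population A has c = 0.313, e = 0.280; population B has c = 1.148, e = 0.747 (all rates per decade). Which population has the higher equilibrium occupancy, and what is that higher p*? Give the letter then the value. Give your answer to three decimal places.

B, 0.349

A: p*_A = 1 − 0.280/0.313 = 0.1054.
B: p*_B = 1 − 0.747/1.148 = 0.3493.
B is higher at 0.3493.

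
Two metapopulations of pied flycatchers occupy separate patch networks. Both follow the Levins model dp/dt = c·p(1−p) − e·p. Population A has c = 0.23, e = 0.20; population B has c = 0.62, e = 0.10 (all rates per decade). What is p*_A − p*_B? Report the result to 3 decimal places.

A: p*_A = 1 − 0.20/0.23 = 0.1304.
B: p*_B = 1 − 0.10/0.62 = 0.8387.
p*_A − p*_B = 0.1304 − 0.8387 = -0.7083.

-0.708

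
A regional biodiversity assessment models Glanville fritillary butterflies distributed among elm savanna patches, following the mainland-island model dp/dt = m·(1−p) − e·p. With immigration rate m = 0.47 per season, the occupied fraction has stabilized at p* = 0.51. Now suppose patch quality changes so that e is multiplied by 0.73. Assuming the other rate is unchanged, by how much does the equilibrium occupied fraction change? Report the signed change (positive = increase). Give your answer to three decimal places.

Balance m(1−p*) = e·p* gives e = m(1−p*)/p* = 0.47×0.49000/0.51000 = 0.45157.
New p* = m/(m+e) = 0.47000/(0.47000+0.32965) = 0.58776.
Δp* = 0.58776 − 0.51000 = +0.07776.

0.078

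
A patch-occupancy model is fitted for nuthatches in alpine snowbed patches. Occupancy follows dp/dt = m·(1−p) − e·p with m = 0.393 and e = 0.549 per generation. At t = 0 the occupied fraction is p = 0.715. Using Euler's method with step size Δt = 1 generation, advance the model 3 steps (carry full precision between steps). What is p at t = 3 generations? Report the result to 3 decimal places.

0.417

Update rule: p ← p + [m·(1−p) − e·p]·Δt with Δt = 1.
p: 0.71500 → 0.43447  (Δp = -0.28053)
p: 0.43447 → 0.41820  (Δp = -0.01627)
p: 0.41820 → 0.41726  (Δp = -0.00094)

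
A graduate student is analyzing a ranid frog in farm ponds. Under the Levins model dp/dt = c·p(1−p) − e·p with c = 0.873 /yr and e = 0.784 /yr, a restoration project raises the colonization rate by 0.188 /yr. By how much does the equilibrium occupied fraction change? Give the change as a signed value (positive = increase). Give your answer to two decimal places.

Before: p* = 1 − 0.784/0.873 = 0.1019.
After the change, c = 1.061, e = 0.784, so p* = 1 − 0.784/1.061 = 0.2611.
Δp* = 0.2611 − 0.1019 = +0.1591.

0.16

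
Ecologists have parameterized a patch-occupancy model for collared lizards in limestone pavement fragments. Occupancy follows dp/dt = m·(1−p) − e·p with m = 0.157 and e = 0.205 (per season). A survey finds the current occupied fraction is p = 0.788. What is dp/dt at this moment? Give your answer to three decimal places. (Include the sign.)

Colonization term: m·(1−p) = 0.157×0.2120 = 0.03328.
Extinction term: e·p = 0.16154.
dp/dt = 0.03328 − 0.16154 = -0.12826.

-0.128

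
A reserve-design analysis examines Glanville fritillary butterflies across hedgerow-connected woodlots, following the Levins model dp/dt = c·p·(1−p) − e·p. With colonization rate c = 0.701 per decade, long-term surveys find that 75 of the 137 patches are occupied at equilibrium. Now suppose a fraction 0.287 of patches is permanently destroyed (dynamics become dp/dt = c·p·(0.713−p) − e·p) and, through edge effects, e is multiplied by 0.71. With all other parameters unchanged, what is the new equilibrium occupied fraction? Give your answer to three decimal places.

0.392

Observed p* = 75/137 = 0.54745.
Balance c(1−p*) = e gives e = 0.701×(1 − 0.54745) = 0.31724.
New p* = 0.713 − e/c = 0.713 − 0.22524/0.70100 = 0.39169.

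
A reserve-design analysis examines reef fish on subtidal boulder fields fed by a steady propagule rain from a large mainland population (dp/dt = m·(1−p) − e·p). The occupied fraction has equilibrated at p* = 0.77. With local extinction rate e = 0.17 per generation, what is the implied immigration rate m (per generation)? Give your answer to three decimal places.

At equilibrium m(1−p*) = e·p*, so m = e·p*/(1−p*).
m = 0.17 × 0.77 / 0.2300 = 0.1309/0.2300 = 0.5691.

0.569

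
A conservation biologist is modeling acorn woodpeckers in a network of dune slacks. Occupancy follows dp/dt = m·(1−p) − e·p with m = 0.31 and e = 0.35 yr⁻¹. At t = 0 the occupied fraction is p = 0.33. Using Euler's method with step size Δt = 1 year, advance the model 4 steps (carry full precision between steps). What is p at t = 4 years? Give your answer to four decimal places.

Update rule: p ← p + [m·(1−p) − e·p]·Δt with Δt = 1.
t = 1: p = 0.33000 + (+0.09220) = 0.42220
t = 2: p = 0.42220 + (+0.03135) = 0.45355
t = 3: p = 0.45355 + (+0.01066) = 0.46421
t = 4: p = 0.46421 + (+0.00362) = 0.46783

0.4678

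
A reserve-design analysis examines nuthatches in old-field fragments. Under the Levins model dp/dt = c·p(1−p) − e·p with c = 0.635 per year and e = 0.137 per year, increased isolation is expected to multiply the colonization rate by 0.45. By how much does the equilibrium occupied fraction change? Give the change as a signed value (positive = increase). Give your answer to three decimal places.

Before: p* = 1 − 0.137/0.635 = 0.7843.
After the change, c = 0.28575, e = 0.137, so p* = 1 − 0.137/0.28575 = 0.5206.
Δp* = 0.5206 − 0.7843 = -0.2637.

-0.264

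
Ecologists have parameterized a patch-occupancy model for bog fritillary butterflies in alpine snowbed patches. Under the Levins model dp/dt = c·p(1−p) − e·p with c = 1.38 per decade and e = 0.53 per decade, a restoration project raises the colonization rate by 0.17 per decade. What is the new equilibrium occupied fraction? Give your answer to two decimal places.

Before: p* = 1 − 0.53/1.38 = 0.6159.
After the change, c = 1.55, e = 0.53, so p* = 1 − 0.53/1.55 = 0.6581.

0.66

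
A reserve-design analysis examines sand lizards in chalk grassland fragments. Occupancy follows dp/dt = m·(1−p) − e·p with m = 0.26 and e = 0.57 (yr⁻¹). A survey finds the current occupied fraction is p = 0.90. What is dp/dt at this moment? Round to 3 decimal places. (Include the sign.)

Colonization term: m·(1−p) = 0.26×0.1000 = 0.02600.
Extinction term: e·p = 0.51300.
dp/dt = 0.02600 − 0.51300 = -0.48700.

-0.487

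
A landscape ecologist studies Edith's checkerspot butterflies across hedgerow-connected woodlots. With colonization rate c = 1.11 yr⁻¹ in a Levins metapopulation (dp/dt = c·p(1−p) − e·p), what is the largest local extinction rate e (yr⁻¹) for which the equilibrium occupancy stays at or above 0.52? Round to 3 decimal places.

1 − e/c ≥ 0.52 ⇒ e ≤ c(1 − 0.52) = 1.11 × 0.4800.
e_max = 0.5328.

0.533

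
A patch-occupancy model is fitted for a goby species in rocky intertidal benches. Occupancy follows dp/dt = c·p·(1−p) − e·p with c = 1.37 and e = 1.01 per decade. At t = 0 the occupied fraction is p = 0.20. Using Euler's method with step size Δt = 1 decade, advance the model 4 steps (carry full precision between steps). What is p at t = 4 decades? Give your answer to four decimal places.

0.2481

Update rule: p ← p + [c·p·(1−p) − e·p]·Δt with Δt = 1.
p: 0.20000 → 0.21720  (Δp = +0.01720)
p: 0.21720 → 0.23076  (Δp = +0.01356)
p: 0.23076 → 0.24088  (Δp = +0.01012)
p: 0.24088 → 0.24811  (Δp = +0.00722)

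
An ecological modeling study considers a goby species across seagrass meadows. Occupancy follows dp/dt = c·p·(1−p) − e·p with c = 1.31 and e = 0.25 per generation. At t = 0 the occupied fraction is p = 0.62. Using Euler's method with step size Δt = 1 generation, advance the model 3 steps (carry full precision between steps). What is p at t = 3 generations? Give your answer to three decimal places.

0.809

Update rule: p ← p + [c·p·(1−p) − e·p]·Δt with Δt = 1.
p: 0.62000 → 0.77364  (Δp = +0.15364)
p: 0.77364 → 0.80964  (Δp = +0.03600)
p: 0.80964 → 0.80913  (Δp = -0.00051)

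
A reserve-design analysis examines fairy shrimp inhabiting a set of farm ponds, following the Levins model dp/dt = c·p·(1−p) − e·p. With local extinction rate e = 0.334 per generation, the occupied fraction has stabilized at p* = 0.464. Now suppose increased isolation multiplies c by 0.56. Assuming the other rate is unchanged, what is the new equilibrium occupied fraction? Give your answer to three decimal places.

Balance c(1−p*) = e gives c = e/(1 − 0.46400) = 0.334/0.53600 = 0.62313.
New p* = 1 − e/c = 1 − 0.33400/0.34895 = 0.04284.

0.043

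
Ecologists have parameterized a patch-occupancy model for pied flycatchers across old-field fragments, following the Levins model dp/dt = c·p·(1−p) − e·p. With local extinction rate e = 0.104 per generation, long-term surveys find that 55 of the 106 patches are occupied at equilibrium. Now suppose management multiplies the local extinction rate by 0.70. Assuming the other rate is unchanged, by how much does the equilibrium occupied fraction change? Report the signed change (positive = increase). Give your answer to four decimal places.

0.1443

Observed p* = 55/106 = 0.51887.
Balance c(1−p*) = e gives c = e/(1 − 0.51887) = 0.104/0.48113 = 0.21616.
New p* = 1 − e/c = 1 − 0.07280/0.21616 = 0.66321.
Δp* = 0.66321 − 0.51887 = +0.14434.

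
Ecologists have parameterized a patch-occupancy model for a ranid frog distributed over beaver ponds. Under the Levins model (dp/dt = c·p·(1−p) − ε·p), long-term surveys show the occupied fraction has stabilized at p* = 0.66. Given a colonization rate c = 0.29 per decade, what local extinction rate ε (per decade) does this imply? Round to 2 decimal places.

0.10

At equilibrium c(1−p*) = ε.
ε = 0.29 × (1 − 0.66) = 0.29 × 0.3400 = 0.0986.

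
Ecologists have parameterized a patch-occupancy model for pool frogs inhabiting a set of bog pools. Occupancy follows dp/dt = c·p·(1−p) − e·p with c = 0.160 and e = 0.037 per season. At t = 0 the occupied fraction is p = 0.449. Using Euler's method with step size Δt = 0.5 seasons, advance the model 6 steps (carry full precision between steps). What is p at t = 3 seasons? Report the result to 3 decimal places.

Update rule: p ← p + [c·p·(1−p) − e·p]·Δt with Δt = 0.5.
p: 0.44900 → 0.46049  (Δp = +0.01149)
p: 0.46049 → 0.47184  (Δp = +0.01136)
p: 0.47184 → 0.48305  (Δp = +0.01121)
p: 0.48305 → 0.49409  (Δp = +0.01104)
p: 0.49409 → 0.50495  (Δp = +0.01086)
p: 0.50495 → 0.51560  (Δp = +0.01066)

0.516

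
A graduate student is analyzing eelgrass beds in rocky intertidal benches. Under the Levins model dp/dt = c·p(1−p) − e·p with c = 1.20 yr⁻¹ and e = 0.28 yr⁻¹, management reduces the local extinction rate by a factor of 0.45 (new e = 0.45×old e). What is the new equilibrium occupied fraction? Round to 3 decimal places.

Before: p* = 1 − 0.28/1.20 = 0.7667.
After the change, c = 1.2, e = 0.126, so p* = 1 − 0.126/1.2 = 0.8950.

0.895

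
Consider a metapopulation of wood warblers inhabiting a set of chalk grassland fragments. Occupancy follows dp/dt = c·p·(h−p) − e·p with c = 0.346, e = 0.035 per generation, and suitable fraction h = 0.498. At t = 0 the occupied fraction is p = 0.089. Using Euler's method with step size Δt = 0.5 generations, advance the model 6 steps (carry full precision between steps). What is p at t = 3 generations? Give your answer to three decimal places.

0.120

Update rule: p ← p + [c·p·(h−p) − e·p]·Δt with Δt = 0.5.
  1  |  dp/dt·Δt = +0.004740  |  p_1 = 0.093740
  2  |  dp/dt·Δt = +0.004915  |  p_2 = 0.098655
  3  |  dp/dt·Δt = +0.005089  |  p_3 = 0.103745
  4  |  dp/dt·Δt = +0.005260  |  p_4 = 0.109005
  5  |  dp/dt·Δt = +0.005428  |  p_5 = 0.114433
  6  |  dp/dt·Δt = +0.005591  |  p_6 = 0.120024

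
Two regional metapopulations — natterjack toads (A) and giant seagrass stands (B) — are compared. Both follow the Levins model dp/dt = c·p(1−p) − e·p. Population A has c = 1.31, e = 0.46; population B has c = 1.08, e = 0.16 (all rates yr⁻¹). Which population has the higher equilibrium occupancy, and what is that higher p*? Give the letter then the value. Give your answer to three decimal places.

A: p*_A = 1 − 0.46/1.31 = 0.6489.
B: p*_B = 1 − 0.16/1.08 = 0.8519.
B is higher at 0.8519.

B, 0.852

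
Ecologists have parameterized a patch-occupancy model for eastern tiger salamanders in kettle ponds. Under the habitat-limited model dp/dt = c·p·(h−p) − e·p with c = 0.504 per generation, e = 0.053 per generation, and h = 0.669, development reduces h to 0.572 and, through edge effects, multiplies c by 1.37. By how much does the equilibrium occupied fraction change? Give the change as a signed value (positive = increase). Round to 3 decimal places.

-0.069

Before: p* = h − e/c = 0.669 − 0.053/0.504 = 0.669 − 0.1052 = 0.5638.
After: c = 0.69048, e = 0.053, h = 0.572; p* = 0.572 − 0.053/0.69048 = 0.4952.
Δp* = 0.4952 − 0.5638 = -0.0686.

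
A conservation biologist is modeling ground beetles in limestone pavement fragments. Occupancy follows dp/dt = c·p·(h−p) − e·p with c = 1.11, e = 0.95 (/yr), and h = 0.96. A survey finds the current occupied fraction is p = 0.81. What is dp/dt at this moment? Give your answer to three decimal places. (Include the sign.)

-0.635

Colonization term: c·p·(h−p) = 1.11×0.81×0.1500 = 0.13486.
Extinction term: e·p = 0.76950.
dp/dt = 0.13486 − 0.76950 = -0.63464.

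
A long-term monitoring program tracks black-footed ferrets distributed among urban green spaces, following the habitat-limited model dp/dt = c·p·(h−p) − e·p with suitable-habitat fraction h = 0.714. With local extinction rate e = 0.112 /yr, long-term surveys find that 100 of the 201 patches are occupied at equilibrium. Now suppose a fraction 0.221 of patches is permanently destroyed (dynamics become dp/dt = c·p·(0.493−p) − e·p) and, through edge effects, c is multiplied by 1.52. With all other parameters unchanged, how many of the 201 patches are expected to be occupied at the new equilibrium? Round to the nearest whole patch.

Observed p* = 100/201 = 0.49751.
Balance c(h−p*) = e gives c = e/(0.714 − 0.49751) = 0.112/0.21649 = 0.51734.
New p* = 0.493 − e/c = 0.493 − 0.11200/0.78636 = 0.35057.
Expected occupied = 201 × 0.35057 = 70.46 ≈ 70.

70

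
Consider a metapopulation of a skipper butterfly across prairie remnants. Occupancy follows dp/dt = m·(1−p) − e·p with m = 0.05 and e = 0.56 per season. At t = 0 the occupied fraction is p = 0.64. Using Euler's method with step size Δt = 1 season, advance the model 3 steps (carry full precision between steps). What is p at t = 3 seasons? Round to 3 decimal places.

Update rule: p ← p + [m·(1−p) − e·p]·Δt with Δt = 1.
p: 0.64000 → 0.29960  (Δp = -0.34040)
p: 0.29960 → 0.16684  (Δp = -0.13276)
p: 0.16684 → 0.11507  (Δp = -0.05177)

0.115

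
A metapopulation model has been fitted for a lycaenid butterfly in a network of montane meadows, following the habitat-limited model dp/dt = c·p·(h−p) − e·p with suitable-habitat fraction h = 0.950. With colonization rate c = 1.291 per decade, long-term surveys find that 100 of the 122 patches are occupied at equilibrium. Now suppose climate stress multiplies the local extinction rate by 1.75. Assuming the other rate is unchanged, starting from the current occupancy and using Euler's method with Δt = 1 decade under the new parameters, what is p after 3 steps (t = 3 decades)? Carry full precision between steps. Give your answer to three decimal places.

Observed p* = 100/122 = 0.81967.
Balance c(h−p*) = e gives e = 1.291×(0.95 − 0.81967) = 0.16825.
Starting from p₀ = 0.81967; update p ← p + (dp/dt)·Δt with the new parameters.
  1  |  dp/dt·Δt = -0.103434  |  p_1 = 0.716238
  2  |  dp/dt·Δt = +0.005260  |  p_2 = 0.721498
  3  |  dp/dt·Δt = +0.000399  |  p_3 = 0.721897

0.722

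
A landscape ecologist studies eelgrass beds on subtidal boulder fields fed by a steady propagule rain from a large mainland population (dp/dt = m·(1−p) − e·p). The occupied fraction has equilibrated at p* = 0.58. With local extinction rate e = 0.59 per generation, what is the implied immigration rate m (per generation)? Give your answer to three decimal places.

At equilibrium m(1−p*) = e·p*, so m = e·p*/(1−p*).
m = 0.59 × 0.58 / 0.4200 = 0.3422/0.4200 = 0.8148.

0.815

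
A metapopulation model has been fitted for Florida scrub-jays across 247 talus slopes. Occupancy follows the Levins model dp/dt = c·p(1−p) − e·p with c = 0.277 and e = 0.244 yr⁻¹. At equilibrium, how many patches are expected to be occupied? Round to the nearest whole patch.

29

p* = 1 − e/c = 1 − 0.244/0.277 = 0.1191.
Expected occupied patches = N × p* = 247 × 0.1191 = 29.43 ≈ 29.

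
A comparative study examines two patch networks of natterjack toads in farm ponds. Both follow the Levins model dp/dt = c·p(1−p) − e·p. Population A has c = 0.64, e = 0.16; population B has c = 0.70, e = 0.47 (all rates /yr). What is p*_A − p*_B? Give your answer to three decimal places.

A: p*_A = 1 − 0.16/0.64 = 0.7500.
B: p*_B = 1 − 0.47/0.70 = 0.3286.
p*_A − p*_B = 0.7500 − 0.3286 = 0.4214.

0.421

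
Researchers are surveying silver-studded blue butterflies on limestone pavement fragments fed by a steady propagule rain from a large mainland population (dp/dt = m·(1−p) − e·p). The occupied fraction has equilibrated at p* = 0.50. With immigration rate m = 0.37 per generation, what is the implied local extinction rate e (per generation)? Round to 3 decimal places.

At equilibrium m(1−p*) = e·p*, so e = m(1−p*)/p*.
e = 0.37 × 0.5000 / 0.50 = 0.3700.

0.370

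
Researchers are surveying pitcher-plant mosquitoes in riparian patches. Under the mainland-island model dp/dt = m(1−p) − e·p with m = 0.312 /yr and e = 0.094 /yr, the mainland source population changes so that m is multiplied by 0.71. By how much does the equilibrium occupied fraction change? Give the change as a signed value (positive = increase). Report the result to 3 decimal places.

-0.066

Before: p* = 0.312/(0.312+0.094) = 0.7685.
After: m = 0.22152, e = 0.094; p* = 0.22152/0.3155 = 0.7021.
Δp* = 0.7021 − 0.7685 = -0.0664.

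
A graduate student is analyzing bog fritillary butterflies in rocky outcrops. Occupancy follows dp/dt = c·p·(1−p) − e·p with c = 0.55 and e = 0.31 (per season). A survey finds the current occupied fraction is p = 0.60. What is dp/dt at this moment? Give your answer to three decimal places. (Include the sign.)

-0.054

Colonization term: c·p·(1−p) = 0.55×0.60×0.4000 = 0.13200.
Extinction term: e·p = 0.18600.
dp/dt = 0.13200 − 0.18600 = -0.05400.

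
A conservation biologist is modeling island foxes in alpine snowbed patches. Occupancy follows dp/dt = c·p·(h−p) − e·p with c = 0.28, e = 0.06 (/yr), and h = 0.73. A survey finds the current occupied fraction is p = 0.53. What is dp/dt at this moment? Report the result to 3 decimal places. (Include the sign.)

-0.002

Colonization term: c·p·(h−p) = 0.28×0.53×0.2000 = 0.02968.
Extinction term: e·p = 0.03180.
dp/dt = 0.02968 − 0.03180 = -0.00212.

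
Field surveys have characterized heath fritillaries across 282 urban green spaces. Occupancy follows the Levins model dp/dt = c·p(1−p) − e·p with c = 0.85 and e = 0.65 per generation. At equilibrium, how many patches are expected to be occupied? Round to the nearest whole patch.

66

p* = 1 − e/c = 1 − 0.65/0.85 = 0.2353.
Expected occupied patches = N × p* = 282 × 0.2353 = 66.35 ≈ 66.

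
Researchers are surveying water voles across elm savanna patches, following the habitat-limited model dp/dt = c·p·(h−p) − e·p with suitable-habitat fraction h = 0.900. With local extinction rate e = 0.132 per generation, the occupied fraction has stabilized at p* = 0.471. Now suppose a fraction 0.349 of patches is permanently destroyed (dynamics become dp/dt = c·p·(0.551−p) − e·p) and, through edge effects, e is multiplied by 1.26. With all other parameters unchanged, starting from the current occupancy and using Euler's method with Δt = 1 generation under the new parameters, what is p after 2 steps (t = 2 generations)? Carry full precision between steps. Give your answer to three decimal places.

0.355

Balance c(h−p*) = e gives c = e/(0.9 − 0.47100) = 0.132/0.42900 = 0.30769.
Starting from p₀ = 0.47100; update p ← p + (dp/dt)·Δt with the new parameters.
t = 1: p = 0.47100 + (-0.06674) = 0.40426
t = 2: p = 0.40426 + (-0.04898) = 0.35527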